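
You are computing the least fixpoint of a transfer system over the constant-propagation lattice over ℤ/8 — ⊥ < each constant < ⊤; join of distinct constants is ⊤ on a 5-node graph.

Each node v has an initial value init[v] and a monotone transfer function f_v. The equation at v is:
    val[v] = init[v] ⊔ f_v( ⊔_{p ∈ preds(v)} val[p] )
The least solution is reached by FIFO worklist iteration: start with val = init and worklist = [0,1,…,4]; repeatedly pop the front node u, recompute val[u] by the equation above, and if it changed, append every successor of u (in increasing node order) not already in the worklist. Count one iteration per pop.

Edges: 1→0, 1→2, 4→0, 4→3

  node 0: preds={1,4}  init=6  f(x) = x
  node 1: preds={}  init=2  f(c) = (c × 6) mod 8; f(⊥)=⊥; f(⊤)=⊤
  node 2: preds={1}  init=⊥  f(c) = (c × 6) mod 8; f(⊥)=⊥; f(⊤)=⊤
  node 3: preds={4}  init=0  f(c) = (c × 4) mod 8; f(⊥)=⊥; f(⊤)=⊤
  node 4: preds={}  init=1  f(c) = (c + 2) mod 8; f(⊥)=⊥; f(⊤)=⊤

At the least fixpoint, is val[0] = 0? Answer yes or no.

Worklist (5 pops):
  #1 pop 0: in=⊤ → ⊤ (was 6); enqueue []
  #2 pop 1: in=⊥ → 2 (no change)
  #3 pop 2: in=2 → 4 (was ⊥); enqueue []
  #4 pop 3: in=1 → ⊤ (was 0); enqueue []
  #5 pop 4: in=⊥ → 1 (no change)

Fixpoint:
  val[0] = ⊤
  val[1] = 2
  val[2] = 4
  val[3] = ⊤
  val[4] = 1

no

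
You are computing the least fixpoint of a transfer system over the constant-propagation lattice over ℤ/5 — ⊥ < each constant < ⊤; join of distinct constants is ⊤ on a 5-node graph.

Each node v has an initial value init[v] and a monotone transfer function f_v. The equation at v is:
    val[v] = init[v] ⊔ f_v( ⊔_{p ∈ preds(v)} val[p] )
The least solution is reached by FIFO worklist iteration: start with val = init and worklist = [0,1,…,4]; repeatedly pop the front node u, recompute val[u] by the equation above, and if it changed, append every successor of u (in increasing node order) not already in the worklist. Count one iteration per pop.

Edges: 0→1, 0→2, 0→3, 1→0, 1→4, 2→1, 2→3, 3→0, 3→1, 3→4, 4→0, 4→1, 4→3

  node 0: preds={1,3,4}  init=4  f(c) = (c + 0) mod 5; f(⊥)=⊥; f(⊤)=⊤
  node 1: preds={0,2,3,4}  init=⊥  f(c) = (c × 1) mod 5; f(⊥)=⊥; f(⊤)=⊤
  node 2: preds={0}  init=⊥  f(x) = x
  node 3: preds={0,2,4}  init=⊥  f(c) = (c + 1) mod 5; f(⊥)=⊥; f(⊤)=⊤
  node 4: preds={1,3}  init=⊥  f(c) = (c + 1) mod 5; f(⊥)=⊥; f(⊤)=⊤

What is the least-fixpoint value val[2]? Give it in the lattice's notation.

Trace (13 dequeues):
  [1] u=0 | in ⊥ | out 4 | ==
  [2] u=1 | in 4 | out 4 | prev ⊥ | push {0}
  [3] u=2 | in 4 | out 4 | prev ⊥ | push {1}
  [4] u=3 | in 4 | out 0 | prev ⊥ | push {}
  [5] u=4 | in ⊤ | out ⊤ | prev ⊥ | push {3}
  [6] u=0 | in ⊤ | out ⊤ | prev 4 | push {2}
  [7] u=1 | in ⊤ | out ⊤ | prev 4 | push {0,4}
  [8] u=3 | in ⊤ | out ⊤ | prev 0 | push {1}
  [9] u=2 | in ⊤ | out ⊤ | prev 4 | push {3}
  [10] u=0 | in ⊤ | out ⊤ | ==
  [11] u=4 | in ⊤ | out ⊤ | ==
  [12] u=1 | in ⊤ | out ⊤ | ==
  [13] u=3 | in ⊤ | out ⊤ | ==

Converged values:
  [0] ⊤
  [1] ⊤
  [2] ⊤
  [3] ⊤
  [4] ⊤

⊤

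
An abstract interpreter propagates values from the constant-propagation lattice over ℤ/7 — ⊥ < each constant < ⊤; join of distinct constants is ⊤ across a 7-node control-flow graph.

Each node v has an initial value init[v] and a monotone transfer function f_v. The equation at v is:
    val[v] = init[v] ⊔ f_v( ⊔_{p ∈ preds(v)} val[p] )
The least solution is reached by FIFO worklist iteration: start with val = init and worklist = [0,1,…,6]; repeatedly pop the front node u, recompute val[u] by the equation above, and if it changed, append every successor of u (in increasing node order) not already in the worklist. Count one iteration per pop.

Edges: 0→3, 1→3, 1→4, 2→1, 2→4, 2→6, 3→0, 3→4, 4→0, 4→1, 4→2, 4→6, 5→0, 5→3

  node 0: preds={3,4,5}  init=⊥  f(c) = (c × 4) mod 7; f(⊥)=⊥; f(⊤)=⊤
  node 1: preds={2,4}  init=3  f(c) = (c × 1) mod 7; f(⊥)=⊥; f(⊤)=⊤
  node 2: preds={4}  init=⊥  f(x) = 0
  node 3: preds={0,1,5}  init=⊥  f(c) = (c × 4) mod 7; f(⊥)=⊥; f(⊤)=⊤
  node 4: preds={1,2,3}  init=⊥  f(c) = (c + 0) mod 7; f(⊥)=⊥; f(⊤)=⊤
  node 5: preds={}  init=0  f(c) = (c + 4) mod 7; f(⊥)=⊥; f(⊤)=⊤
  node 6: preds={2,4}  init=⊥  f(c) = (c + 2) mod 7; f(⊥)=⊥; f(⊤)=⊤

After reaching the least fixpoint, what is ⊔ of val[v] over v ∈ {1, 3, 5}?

Worklist (12 pops):
  #1 pop 0: in=0 → 0 (was ⊥); enqueue []
  #2 pop 1: in=⊥ → 3 (no change)
  #3 pop 2: in=⊥ → 0 (was ⊥); enqueue [1]
  #4 pop 3: in=⊤ → ⊤ (was ⊥); enqueue [0]
  #5 pop 4: in=⊤ → ⊤ (was ⊥); enqueue [2]
  #6 pop 5: in=⊥ → 0 (no change)
  #7 pop 6: in=⊤ → ⊤ (was ⊥); enqueue []
  #8 pop 1: in=⊤ → ⊤ (was 3); enqueue [3,4]
  #9 pop 0: in=⊤ → ⊤ (was 0); enqueue []
  #10 pop 2: in=⊤ → 0 (no change)
  #11 pop 3: in=⊤ → ⊤ (no change)
  #12 pop 4: in=⊤ → ⊤ (no change)

Fixpoint:
  val[0] = ⊤
  val[1] = ⊤
  val[2] = 0
  val[3] = ⊤
  val[4] = ⊤
  val[5] = 0
  val[6] = ⊤

⊤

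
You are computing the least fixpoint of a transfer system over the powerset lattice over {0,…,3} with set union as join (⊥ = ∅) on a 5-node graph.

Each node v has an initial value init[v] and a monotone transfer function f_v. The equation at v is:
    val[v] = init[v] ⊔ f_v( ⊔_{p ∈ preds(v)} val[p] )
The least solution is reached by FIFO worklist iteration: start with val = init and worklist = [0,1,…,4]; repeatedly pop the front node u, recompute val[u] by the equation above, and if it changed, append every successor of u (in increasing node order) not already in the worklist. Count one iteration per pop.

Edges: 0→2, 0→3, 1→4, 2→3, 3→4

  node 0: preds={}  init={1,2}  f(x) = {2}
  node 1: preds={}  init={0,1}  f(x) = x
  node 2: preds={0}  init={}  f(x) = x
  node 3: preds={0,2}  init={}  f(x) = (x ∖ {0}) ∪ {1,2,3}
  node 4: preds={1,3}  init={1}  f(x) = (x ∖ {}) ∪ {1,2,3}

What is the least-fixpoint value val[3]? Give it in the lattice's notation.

{1,2,3}

Iteration log — 5 steps:
  step 1. node 0  ⊔preds={}  new={1,2}  stable
  step 2. node 1  ⊔preds={}  new={0,1}  stable
  step 3. node 2  ⊔preds={1,2}  new={1,2}  old={}  +wl: 
  step 4. node 3  ⊔preds={1,2}  new={1,2,3}  old={}  +wl: 
  step 5. node 4  ⊔preds={0,1,2,3}  new={0,1,2,3}  old={1}  +wl: 

Least fixpoint reached:
  node 0: {1,2}
  node 1: {0,1}
  node 2: {1,2}
  node 3: {1,2,3}
  node 4: {0,1,2,3}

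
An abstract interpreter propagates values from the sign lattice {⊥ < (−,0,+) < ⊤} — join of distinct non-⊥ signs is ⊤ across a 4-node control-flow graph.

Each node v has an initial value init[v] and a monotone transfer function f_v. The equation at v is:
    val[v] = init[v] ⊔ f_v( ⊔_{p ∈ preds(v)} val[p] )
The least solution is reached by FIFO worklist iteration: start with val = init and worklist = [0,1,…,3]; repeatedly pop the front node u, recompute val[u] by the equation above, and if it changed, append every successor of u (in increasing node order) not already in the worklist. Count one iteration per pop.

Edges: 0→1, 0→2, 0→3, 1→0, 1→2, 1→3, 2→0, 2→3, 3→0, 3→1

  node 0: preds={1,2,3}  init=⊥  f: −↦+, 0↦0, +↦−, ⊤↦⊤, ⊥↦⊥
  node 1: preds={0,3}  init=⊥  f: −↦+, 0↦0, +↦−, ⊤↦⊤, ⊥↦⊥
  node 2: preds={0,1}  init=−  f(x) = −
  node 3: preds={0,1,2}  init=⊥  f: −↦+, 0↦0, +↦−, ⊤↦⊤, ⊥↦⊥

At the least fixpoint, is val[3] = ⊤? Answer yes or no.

yes

Iteration log — 9 steps:
  step 1. node 0  ⊔preds=−  new=+  old=⊥  +wl: 
  step 2. node 1  ⊔preds=+  new=−  old=⊥  +wl: 0
  step 3. node 2  ⊔preds=⊤  new=−  stable
  step 4. node 3  ⊔preds=⊤  new=⊤  old=⊥  +wl: 1
  step 5. node 0  ⊔preds=⊤  new=⊤  old=+  +wl: 2,3
  step 6. node 1  ⊔preds=⊤  new=⊤  old=−  +wl: 0
  step 7. node 2  ⊔preds=⊤  new=−  stable
  step 8. node 3  ⊔preds=⊤  new=⊤  stable
  step 9. node 0  ⊔preds=⊤  new=⊤  stable

Least fixpoint reached:
  node 0: ⊤
  node 1: ⊤
  node 2: −
  node 3: ⊤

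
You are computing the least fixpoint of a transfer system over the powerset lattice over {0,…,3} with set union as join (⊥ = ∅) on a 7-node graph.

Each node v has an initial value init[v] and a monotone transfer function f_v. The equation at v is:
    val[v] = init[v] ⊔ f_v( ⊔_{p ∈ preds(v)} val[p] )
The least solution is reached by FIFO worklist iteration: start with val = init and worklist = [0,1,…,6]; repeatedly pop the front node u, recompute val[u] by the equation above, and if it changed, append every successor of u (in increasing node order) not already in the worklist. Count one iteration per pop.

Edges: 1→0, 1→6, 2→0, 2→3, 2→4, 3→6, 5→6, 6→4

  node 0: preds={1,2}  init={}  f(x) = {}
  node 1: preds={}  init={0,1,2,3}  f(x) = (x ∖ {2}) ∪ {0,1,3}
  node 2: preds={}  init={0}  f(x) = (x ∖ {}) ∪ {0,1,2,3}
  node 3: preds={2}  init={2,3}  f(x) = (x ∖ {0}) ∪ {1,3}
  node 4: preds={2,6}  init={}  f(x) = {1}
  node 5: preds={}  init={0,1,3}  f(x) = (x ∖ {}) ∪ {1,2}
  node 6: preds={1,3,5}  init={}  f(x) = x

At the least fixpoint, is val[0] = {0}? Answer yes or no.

Worklist (9 pops):
  #1 pop 0: in={0,1,2,3} → {} (no change)
  #2 pop 1: in={} → {0,1,2,3} (no change)
  #3 pop 2: in={} → {0,1,2,3} (was {0}); enqueue [0]
  #4 pop 3: in={0,1,2,3} → {1,2,3} (was {2,3}); enqueue []
  #5 pop 4: in={0,1,2,3} → {1} (was {}); enqueue []
  #6 pop 5: in={} → {0,1,2,3} (was {0,1,3}); enqueue []
  #7 pop 6: in={0,1,2,3} → {0,1,2,3} (was {}); enqueue [4]
  #8 pop 0: in={0,1,2,3} → {} (no change)
  #9 pop 4: in={0,1,2,3} → {1} (no change)

Fixpoint:
  val[0] = {}
  val[1] = {0,1,2,3}
  val[2] = {0,1,2,3}
  val[3] = {1,2,3}
  val[4] = {1}
  val[5] = {0,1,2,3}
  val[6] = {0,1,2,3}

no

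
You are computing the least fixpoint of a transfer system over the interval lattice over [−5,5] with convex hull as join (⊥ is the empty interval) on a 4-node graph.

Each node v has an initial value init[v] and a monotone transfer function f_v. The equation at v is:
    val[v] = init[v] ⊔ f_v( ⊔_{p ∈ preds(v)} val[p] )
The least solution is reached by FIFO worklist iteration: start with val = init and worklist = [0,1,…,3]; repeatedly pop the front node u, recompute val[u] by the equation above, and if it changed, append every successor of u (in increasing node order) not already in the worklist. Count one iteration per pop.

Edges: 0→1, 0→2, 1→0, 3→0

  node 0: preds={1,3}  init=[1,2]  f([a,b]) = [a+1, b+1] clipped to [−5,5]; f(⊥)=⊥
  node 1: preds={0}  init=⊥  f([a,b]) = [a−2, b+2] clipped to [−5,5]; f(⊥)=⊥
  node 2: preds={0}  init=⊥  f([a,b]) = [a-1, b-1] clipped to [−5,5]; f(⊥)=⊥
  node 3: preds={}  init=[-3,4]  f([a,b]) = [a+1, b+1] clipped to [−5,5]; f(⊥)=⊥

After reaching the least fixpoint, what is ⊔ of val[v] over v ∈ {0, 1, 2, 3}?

[-5,5]

Worklist (10 pops):
  #1 pop 0: in=[-3,4] → [-2,5] (was [1,2]); enqueue []
  #2 pop 1: in=[-2,5] → [-4,5] (was ⊥); enqueue [0]
  #3 pop 2: in=[-2,5] → [-3,4] (was ⊥); enqueue []
  #4 pop 3: in=⊥ → [-3,4] (no change)
  #5 pop 0: in=[-4,5] → [-3,5] (was [-2,5]); enqueue [1,2]
  #6 pop 1: in=[-3,5] → [-5,5] (was [-4,5]); enqueue [0]
  #7 pop 2: in=[-3,5] → [-4,4] (was [-3,4]); enqueue []
  #8 pop 0: in=[-5,5] → [-4,5] (was [-3,5]); enqueue [1,2]
  #9 pop 1: in=[-4,5] → [-5,5] (no change)
  #10 pop 2: in=[-4,5] → [-5,4] (was [-4,4]); enqueue []

Fixpoint:
  val[0] = [-4,5]
  val[1] = [-5,5]
  val[2] = [-5,4]
  val[3] = [-3,4]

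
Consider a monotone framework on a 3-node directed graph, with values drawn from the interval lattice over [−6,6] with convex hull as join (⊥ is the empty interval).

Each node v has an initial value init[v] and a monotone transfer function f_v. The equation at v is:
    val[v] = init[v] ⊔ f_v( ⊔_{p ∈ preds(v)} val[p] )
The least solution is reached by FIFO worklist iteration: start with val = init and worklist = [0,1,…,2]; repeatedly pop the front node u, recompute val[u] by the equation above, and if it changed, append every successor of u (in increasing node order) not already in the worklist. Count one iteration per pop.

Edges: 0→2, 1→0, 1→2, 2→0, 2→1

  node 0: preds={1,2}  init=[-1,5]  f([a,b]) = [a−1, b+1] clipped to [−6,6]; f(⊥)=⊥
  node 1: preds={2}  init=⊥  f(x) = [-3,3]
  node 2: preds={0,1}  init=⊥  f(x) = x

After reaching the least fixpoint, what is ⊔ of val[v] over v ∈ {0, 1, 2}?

[-6,6]

Iteration log — 14 steps:
  step 1. node 0  ⊔preds=⊥  new=[-1,5]  stable
  step 2. node 1  ⊔preds=⊥  new=[-3,3]  old=⊥  +wl: 0
  step 3. node 2  ⊔preds=[-3,5]  new=[-3,5]  old=⊥  +wl: 1
  step 4. node 0  ⊔preds=[-3,5]  new=[-4,6]  old=[-1,5]  +wl: 2
  step 5. node 1  ⊔preds=[-3,5]  new=[-3,3]  stable
  step 6. node 2  ⊔preds=[-4,6]  new=[-4,6]  old=[-3,5]  +wl: 0,1
  step 7. node 0  ⊔preds=[-4,6]  new=[-5,6]  old=[-4,6]  +wl: 2
  step 8. node 1  ⊔preds=[-4,6]  new=[-3,3]  stable
  step 9. node 2  ⊔preds=[-5,6]  new=[-5,6]  old=[-4,6]  +wl: 0,1
  step 10. node 0  ⊔preds=[-5,6]  new=[-6,6]  old=[-5,6]  +wl: 2
  step 11. node 1  ⊔preds=[-5,6]  new=[-3,3]  stable
  step 12. node 2  ⊔preds=[-6,6]  new=[-6,6]  old=[-5,6]  +wl: 0,1
  step 13. node 0  ⊔preds=[-6,6]  new=[-6,6]  stable
  step 14. node 1  ⊔preds=[-6,6]  new=[-3,3]  stable

Least fixpoint reached:
  node 0: [-6,6]
  node 1: [-3,3]
  node 2: [-6,6]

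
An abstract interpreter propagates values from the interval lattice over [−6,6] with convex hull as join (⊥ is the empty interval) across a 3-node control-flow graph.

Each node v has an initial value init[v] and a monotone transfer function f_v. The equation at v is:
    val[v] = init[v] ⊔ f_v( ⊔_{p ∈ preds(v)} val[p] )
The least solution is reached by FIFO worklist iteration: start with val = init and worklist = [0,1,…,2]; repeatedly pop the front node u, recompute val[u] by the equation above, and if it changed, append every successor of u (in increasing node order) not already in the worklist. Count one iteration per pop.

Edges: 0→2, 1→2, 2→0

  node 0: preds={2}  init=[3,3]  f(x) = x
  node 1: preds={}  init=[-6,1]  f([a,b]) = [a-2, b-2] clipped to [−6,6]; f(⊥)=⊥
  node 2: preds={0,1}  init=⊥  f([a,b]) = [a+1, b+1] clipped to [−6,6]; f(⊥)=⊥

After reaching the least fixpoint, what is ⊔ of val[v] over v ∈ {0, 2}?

Trace (9 dequeues):
  [1] u=0 | in ⊥ | out [3,3] | ==
  [2] u=1 | in ⊥ | out [-6,1] | ==
  [3] u=2 | in [-6,3] | out [-5,4] | prev ⊥ | push {0}
  [4] u=0 | in [-5,4] | out [-5,4] | prev [3,3] | push {2}
  [5] u=2 | in [-6,4] | out [-5,5] | prev [-5,4] | push {0}
  [6] u=0 | in [-5,5] | out [-5,5] | prev [-5,4] | push {2}
  [7] u=2 | in [-6,5] | out [-5,6] | prev [-5,5] | push {0}
  [8] u=0 | in [-5,6] | out [-5,6] | prev [-5,5] | push {2}
  [9] u=2 | in [-6,6] | out [-5,6] | ==

Converged values:
  [0] [-5,6]
  [1] [-6,1]
  [2] [-5,6]

[-5,6]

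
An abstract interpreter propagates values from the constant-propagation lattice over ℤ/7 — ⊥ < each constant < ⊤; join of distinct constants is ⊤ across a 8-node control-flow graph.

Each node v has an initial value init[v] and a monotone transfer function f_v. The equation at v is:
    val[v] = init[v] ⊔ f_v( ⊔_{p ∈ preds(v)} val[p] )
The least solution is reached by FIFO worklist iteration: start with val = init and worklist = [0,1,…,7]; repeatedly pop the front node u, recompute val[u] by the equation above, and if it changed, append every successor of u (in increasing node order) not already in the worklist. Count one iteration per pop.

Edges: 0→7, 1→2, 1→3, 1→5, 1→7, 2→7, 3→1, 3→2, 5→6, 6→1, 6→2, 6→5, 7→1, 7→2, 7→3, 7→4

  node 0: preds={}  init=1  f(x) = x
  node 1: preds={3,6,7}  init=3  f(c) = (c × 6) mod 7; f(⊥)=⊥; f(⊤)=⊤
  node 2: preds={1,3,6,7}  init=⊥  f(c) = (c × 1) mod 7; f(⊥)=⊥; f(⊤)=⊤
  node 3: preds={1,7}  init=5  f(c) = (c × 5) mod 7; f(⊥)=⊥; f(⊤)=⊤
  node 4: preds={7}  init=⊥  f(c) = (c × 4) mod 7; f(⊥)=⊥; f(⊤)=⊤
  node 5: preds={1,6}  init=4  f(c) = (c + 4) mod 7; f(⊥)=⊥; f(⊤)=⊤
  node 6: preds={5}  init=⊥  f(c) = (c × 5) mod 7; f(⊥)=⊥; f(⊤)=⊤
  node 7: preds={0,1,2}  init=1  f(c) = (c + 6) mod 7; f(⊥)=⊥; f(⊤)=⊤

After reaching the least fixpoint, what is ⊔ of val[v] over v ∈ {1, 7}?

Worklist (13 pops):
  #1 pop 0: in=⊥ → 1 (no change)
  #2 pop 1: in=⊤ → ⊤ (was 3); enqueue []
  #3 pop 2: in=⊤ → ⊤ (was ⊥); enqueue []
  #4 pop 3: in=⊤ → ⊤ (was 5); enqueue [1,2]
  #5 pop 4: in=1 → 4 (was ⊥); enqueue []
  #6 pop 5: in=⊤ → ⊤ (was 4); enqueue []
  #7 pop 6: in=⊤ → ⊤ (was ⊥); enqueue [5]
  #8 pop 7: in=⊤ → ⊤ (was 1); enqueue [3,4]
  #9 pop 1: in=⊤ → ⊤ (no change)
  #10 pop 2: in=⊤ → ⊤ (no change)
  #11 pop 5: in=⊤ → ⊤ (no change)
  #12 pop 3: in=⊤ → ⊤ (no change)
  #13 pop 4: in=⊤ → ⊤ (was 4); enqueue []

Fixpoint:
  val[0] = 1
  val[1] = ⊤
  val[2] = ⊤
  val[3] = ⊤
  val[4] = ⊤
  val[5] = ⊤
  val[6] = ⊤
  val[7] = ⊤

⊤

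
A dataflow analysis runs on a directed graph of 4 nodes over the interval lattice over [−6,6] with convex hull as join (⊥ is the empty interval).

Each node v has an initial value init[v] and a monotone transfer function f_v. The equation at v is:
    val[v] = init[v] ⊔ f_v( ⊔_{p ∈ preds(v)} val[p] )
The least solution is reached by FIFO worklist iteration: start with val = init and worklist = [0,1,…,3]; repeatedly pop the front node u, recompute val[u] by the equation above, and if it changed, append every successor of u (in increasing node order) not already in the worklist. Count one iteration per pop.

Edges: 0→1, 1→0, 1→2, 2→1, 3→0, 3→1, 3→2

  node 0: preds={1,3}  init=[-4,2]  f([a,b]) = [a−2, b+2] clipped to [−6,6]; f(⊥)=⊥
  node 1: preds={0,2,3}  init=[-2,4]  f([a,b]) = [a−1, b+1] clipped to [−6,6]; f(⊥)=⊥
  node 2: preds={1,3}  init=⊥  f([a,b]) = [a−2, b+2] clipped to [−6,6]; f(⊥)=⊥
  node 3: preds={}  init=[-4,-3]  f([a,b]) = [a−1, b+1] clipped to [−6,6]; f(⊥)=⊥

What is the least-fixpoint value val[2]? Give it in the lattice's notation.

[-6,6]

Iteration log — 6 steps:
  step 1. node 0  ⊔preds=[-4,4]  new=[-6,6]  old=[-4,2]  +wl: 
  step 2. node 1  ⊔preds=[-6,6]  new=[-6,6]  old=[-2,4]  +wl: 0
  step 3. node 2  ⊔preds=[-6,6]  new=[-6,6]  old=⊥  +wl: 1
  step 4. node 3  ⊔preds=⊥  new=[-4,-3]  stable
  step 5. node 0  ⊔preds=[-6,6]  new=[-6,6]  stable
  step 6. node 1  ⊔preds=[-6,6]  new=[-6,6]  stable

Least fixpoint reached:
  node 0: [-6,6]
  node 1: [-6,6]
  node 2: [-6,6]
  node 3: [-4,-3]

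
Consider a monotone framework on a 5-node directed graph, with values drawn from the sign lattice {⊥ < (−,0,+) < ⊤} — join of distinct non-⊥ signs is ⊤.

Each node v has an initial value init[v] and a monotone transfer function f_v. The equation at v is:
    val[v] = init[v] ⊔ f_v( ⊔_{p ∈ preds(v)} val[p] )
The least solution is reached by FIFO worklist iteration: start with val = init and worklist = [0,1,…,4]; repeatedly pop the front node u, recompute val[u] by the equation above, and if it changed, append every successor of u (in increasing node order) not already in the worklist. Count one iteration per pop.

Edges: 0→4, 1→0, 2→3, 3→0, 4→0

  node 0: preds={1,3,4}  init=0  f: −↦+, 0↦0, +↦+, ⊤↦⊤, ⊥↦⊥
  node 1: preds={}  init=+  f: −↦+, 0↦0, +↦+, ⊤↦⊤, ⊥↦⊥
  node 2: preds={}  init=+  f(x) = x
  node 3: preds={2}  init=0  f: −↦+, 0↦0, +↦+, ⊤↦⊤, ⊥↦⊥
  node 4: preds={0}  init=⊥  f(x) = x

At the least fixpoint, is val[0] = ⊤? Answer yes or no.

Iteration log — 6 steps:
  step 1. node 0  ⊔preds=⊤  new=⊤  old=0  +wl: 
  step 2. node 1  ⊔preds=⊥  new=+  stable
  step 3. node 2  ⊔preds=⊥  new=+  stable
  step 4. node 3  ⊔preds=+  new=⊤  old=0  +wl: 0
  step 5. node 4  ⊔preds=⊤  new=⊤  old=⊥  +wl: 
  step 6. node 0  ⊔preds=⊤  new=⊤  stable

Least fixpoint reached:
  node 0: ⊤
  node 1: +
  node 2: +
  node 3: ⊤
  node 4: ⊤

yes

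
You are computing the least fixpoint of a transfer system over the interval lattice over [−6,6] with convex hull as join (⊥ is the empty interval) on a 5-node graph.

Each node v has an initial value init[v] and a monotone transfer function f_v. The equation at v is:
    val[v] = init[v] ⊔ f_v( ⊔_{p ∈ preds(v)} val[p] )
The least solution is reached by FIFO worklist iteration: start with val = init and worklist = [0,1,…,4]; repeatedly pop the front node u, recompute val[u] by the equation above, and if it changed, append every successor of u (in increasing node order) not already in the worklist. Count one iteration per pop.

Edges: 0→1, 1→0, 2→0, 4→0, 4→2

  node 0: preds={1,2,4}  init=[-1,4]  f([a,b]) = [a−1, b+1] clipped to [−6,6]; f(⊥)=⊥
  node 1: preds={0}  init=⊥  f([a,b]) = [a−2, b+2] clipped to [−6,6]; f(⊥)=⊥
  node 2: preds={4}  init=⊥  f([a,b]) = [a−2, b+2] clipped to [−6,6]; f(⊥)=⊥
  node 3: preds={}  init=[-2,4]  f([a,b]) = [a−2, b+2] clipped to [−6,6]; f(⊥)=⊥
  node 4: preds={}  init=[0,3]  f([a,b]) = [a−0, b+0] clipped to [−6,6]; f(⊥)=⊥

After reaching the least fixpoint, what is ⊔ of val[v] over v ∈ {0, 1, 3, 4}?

Iteration log — 9 steps:
  step 1. node 0  ⊔preds=[0,3]  new=[-1,4]  stable
  step 2. node 1  ⊔preds=[-1,4]  new=[-3,6]  old=⊥  +wl: 0
  step 3. node 2  ⊔preds=[0,3]  new=[-2,5]  old=⊥  +wl: 
  step 4. node 3  ⊔preds=⊥  new=[-2,4]  stable
  step 5. node 4  ⊔preds=⊥  new=[0,3]  stable
  step 6. node 0  ⊔preds=[-3,6]  new=[-4,6]  old=[-1,4]  +wl: 1
  step 7. node 1  ⊔preds=[-4,6]  new=[-6,6]  old=[-3,6]  +wl: 0
  step 8. node 0  ⊔preds=[-6,6]  new=[-6,6]  old=[-4,6]  +wl: 1
  step 9. node 1  ⊔preds=[-6,6]  new=[-6,6]  stable

Least fixpoint reached:
  node 0: [-6,6]
  node 1: [-6,6]
  node 2: [-2,5]
  node 3: [-2,4]
  node 4: [0,3]

[-6,6]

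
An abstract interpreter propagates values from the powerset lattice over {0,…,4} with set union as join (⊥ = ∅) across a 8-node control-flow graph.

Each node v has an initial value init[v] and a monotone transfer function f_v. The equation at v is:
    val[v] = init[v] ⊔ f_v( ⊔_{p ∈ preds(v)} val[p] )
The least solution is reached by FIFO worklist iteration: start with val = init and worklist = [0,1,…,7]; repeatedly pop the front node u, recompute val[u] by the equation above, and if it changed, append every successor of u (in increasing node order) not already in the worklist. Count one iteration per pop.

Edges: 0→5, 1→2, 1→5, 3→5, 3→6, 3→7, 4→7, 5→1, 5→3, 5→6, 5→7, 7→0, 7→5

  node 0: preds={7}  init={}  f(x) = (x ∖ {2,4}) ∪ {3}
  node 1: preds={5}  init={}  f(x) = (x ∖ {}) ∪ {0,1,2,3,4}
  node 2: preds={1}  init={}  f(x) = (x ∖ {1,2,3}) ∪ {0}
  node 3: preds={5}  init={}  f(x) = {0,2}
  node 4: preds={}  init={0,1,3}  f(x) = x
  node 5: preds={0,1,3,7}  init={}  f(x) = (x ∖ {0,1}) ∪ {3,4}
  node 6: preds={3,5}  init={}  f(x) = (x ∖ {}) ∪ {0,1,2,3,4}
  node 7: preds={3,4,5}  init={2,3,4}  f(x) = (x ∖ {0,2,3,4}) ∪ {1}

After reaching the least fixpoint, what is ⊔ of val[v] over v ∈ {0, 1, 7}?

Worklist (12 pops):
  #1 pop 0: in={2,3,4} → {3} (was {}); enqueue []
  #2 pop 1: in={} → {0,1,2,3,4} (was {}); enqueue []
  #3 pop 2: in={0,1,2,3,4} → {0,4} (was {}); enqueue []
  #4 pop 3: in={} → {0,2} (was {}); enqueue []
  #5 pop 4: in={} → {0,1,3} (no change)
  #6 pop 5: in={0,1,2,3,4} → {2,3,4} (was {}); enqueue [1,3]
  #7 pop 6: in={0,2,3,4} → {0,1,2,3,4} (was {}); enqueue []
  #8 pop 7: in={0,1,2,3,4} → {1,2,3,4} (was {2,3,4}); enqueue [0,5]
  #9 pop 1: in={2,3,4} → {0,1,2,3,4} (no change)
  #10 pop 3: in={2,3,4} → {0,2} (no change)
  #11 pop 0: in={1,2,3,4} → {1,3} (was {3}); enqueue []
  #12 pop 5: in={0,1,2,3,4} → {2,3,4} (no change)

Fixpoint:
  val[0] = {1,3}
  val[1] = {0,1,2,3,4}
  val[2] = {0,4}
  val[3] = {0,2}
  val[4] = {0,1,3}
  val[5] = {2,3,4}
  val[6] = {0,1,2,3,4}
  val[7] = {1,2,3,4}

{0,1,2,3,4}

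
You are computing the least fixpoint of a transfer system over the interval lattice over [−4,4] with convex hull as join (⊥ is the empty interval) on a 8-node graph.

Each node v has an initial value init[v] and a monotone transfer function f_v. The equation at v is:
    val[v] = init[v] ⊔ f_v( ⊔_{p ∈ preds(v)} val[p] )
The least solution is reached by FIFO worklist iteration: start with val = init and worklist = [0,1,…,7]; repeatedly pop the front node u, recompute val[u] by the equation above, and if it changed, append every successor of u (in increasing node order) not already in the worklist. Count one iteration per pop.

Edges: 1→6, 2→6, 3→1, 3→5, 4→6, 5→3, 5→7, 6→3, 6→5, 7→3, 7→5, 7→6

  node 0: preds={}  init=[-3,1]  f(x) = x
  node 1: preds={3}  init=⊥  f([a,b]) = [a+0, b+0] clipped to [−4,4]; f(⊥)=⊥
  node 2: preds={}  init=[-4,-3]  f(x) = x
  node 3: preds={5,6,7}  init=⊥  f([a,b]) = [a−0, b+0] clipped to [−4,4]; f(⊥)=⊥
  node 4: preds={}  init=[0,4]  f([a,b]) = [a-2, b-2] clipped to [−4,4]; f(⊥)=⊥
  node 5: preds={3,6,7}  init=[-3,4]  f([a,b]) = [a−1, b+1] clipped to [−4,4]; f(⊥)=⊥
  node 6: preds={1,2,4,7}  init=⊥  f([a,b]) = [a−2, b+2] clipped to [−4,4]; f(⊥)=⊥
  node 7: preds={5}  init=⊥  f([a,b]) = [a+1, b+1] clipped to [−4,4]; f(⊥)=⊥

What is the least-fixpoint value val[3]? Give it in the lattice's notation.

[-4,4]

Iteration log — 14 steps:
  step 1. node 0  ⊔preds=⊥  new=[-3,1]  stable
  step 2. node 1  ⊔preds=⊥  new=⊥  stable
  step 3. node 2  ⊔preds=⊥  new=[-4,-3]  stable
  step 4. node 3  ⊔preds=[-3,4]  new=[-3,4]  old=⊥  +wl: 1
  step 5. node 4  ⊔preds=⊥  new=[0,4]  stable
  step 6. node 5  ⊔preds=[-3,4]  new=[-4,4]  old=[-3,4]  +wl: 3
  step 7. node 6  ⊔preds=[-4,4]  new=[-4,4]  old=⊥  +wl: 5
  step 8. node 7  ⊔preds=[-4,4]  new=[-3,4]  old=⊥  +wl: 6
  step 9. node 1  ⊔preds=[-3,4]  new=[-3,4]  old=⊥  +wl: 
  step 10. node 3  ⊔preds=[-4,4]  new=[-4,4]  old=[-3,4]  +wl: 1
  step 11. node 5  ⊔preds=[-4,4]  new=[-4,4]  stable
  step 12. node 6  ⊔preds=[-4,4]  new=[-4,4]  stable
  step 13. node 1  ⊔preds=[-4,4]  new=[-4,4]  old=[-3,4]  +wl: 6
  step 14. node 6  ⊔preds=[-4,4]  new=[-4,4]  stable

Least fixpoint reached:
  node 0: [-3,1]
  node 1: [-4,4]
  node 2: [-4,-3]
  node 3: [-4,4]
  node 4: [0,4]
  node 5: [-4,4]
  node 6: [-4,4]
  node 7: [-3,4]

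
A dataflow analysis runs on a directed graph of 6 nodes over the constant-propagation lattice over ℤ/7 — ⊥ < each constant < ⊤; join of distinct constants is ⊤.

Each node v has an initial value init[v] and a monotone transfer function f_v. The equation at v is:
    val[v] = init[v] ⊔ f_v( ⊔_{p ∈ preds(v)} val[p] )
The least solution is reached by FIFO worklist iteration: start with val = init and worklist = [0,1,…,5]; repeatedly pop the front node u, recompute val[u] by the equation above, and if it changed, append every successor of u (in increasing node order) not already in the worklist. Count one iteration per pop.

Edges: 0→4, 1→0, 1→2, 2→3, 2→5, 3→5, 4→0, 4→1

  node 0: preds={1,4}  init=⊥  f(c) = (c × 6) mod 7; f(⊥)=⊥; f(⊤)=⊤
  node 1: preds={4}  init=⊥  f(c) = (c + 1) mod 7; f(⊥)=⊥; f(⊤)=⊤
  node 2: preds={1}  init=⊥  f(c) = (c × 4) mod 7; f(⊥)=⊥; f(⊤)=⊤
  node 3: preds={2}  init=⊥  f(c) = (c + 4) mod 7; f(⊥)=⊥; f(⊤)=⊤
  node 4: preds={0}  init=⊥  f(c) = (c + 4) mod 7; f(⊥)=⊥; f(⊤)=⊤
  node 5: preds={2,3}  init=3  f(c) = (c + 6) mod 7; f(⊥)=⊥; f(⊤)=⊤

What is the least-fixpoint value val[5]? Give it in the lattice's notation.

3

Iteration log — 6 steps:
  step 1. node 0  ⊔preds=⊥  new=⊥  stable
  step 2. node 1  ⊔preds=⊥  new=⊥  stable
  step 3. node 2  ⊔preds=⊥  new=⊥  stable
  step 4. node 3  ⊔preds=⊥  new=⊥  stable
  step 5. node 4  ⊔preds=⊥  new=⊥  stable
  step 6. node 5  ⊔preds=⊥  new=3  stable

Least fixpoint reached:
  node 0: ⊥
  node 1: ⊥
  node 2: ⊥
  node 3: ⊥
  node 4: ⊥
  node 5: 3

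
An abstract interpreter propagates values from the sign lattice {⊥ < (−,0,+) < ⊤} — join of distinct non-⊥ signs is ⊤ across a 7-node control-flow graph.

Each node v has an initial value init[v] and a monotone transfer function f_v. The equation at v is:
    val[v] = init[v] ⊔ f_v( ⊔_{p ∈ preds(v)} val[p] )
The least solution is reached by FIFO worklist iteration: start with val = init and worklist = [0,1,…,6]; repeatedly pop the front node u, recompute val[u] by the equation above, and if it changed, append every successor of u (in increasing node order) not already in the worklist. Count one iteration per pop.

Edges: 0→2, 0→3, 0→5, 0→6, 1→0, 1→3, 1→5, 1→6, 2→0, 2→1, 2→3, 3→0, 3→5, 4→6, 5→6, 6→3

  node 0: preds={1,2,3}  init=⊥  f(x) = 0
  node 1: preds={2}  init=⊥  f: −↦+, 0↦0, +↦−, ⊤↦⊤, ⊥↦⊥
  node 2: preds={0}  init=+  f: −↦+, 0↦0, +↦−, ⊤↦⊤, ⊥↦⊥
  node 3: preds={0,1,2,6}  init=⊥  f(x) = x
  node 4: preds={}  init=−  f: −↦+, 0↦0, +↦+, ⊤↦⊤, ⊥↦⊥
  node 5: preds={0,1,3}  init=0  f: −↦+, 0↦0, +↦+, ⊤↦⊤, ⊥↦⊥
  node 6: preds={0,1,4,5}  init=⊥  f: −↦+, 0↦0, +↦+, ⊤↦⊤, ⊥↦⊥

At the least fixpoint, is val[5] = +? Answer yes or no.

Worklist (13 pops):
  #1 pop 0: in=+ → 0 (was ⊥); enqueue []
  #2 pop 1: in=+ → − (was ⊥); enqueue [0]
  #3 pop 2: in=0 → ⊤ (was +); enqueue [1]
  #4 pop 3: in=⊤ → ⊤ (was ⊥); enqueue []
  #5 pop 4: in=⊥ → − (no change)
  #6 pop 5: in=⊤ → ⊤ (was 0); enqueue []
  #7 pop 6: in=⊤ → ⊤ (was ⊥); enqueue [3]
  #8 pop 0: in=⊤ → 0 (no change)
  #9 pop 1: in=⊤ → ⊤ (was −); enqueue [0,5,6]
  #10 pop 3: in=⊤ → ⊤ (no change)
  #11 pop 0: in=⊤ → 0 (no change)
  #12 pop 5: in=⊤ → ⊤ (no change)
  #13 pop 6: in=⊤ → ⊤ (no change)

Fixpoint:
  val[0] = 0
  val[1] = ⊤
  val[2] = ⊤
  val[3] = ⊤
  val[4] = −
  val[5] = ⊤
  val[6] = ⊤

no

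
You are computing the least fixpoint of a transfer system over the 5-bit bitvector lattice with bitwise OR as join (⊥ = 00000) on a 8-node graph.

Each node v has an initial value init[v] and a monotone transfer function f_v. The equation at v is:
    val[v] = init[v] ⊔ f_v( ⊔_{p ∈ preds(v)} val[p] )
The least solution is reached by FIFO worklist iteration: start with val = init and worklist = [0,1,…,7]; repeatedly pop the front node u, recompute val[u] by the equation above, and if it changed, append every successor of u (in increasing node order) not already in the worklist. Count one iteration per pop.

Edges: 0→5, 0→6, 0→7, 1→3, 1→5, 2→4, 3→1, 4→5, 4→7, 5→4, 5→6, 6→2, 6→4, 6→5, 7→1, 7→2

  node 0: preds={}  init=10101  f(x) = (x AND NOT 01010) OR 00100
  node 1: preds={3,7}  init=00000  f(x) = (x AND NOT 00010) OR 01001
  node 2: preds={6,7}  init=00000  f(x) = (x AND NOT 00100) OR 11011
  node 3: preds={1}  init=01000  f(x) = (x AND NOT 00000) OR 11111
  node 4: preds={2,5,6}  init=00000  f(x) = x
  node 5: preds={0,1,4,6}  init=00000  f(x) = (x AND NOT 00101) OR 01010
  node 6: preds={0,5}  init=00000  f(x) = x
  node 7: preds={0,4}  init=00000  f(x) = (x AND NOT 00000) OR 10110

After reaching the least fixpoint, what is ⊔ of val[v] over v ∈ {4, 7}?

11111

Iteration log — 14 steps:
  step 1. node 0  ⊔preds=00000  new=10101  stable
  step 2. node 1  ⊔preds=01000  new=01001  old=00000  +wl: 
  step 3. node 2  ⊔preds=00000  new=11011  old=00000  +wl: 
  step 4. node 3  ⊔preds=01001  new=11111  old=01000  +wl: 1
  step 5. node 4  ⊔preds=11011  new=11011  old=00000  +wl: 
  step 6. node 5  ⊔preds=11111  new=11010  old=00000  +wl: 4
  step 7. node 6  ⊔preds=11111  new=11111  old=00000  +wl: 2,5
  step 8. node 7  ⊔preds=11111  new=11111  old=00000  +wl: 
  step 9. node 1  ⊔preds=11111  new=11101  old=01001  +wl: 3
  step 10. node 4  ⊔preds=11111  new=11111  old=11011  +wl: 7
  step 11. node 2  ⊔preds=11111  new=11011  stable
  step 12. node 5  ⊔preds=11111  new=11010  stable
  step 13. node 3  ⊔preds=11101  new=11111  stable
  step 14. node 7  ⊔preds=11111  new=11111  stable

Least fixpoint reached:
  node 0: 10101
  node 1: 11101
  node 2: 11011
  node 3: 11111
  node 4: 11111
  node 5: 11010
  node 6: 11111
  node 7: 11111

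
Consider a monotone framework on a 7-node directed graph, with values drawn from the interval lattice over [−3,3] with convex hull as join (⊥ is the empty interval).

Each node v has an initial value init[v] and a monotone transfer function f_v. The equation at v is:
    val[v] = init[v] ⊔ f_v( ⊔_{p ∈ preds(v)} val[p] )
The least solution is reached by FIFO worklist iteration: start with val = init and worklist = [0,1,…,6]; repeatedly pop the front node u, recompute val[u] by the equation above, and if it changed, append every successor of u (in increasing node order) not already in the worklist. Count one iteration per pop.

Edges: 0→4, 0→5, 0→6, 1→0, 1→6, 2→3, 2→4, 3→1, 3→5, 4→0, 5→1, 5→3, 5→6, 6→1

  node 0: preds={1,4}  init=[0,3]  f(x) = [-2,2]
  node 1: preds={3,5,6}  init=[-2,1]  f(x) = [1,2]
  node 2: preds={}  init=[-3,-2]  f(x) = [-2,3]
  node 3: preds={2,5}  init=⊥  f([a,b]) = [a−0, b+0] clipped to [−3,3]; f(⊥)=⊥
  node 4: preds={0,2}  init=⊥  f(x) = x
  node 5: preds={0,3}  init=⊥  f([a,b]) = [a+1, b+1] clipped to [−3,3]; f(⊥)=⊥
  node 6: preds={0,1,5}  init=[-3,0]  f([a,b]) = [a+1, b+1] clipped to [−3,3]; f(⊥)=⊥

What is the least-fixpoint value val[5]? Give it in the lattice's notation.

Trace (10 dequeues):
  [1] u=0 | in [-2,1] | out [-2,3] | prev [0,3] | push {}
  [2] u=1 | in [-3,0] | out [-2,2] | prev [-2,1] | push {0}
  [3] u=2 | in ⊥ | out [-3,3] | prev [-3,-2] | push {}
  [4] u=3 | in [-3,3] | out [-3,3] | prev ⊥ | push {1}
  [5] u=4 | in [-3,3] | out [-3,3] | prev ⊥ | push {}
  [6] u=5 | in [-3,3] | out [-2,3] | prev ⊥ | push {3}
  [7] u=6 | in [-2,3] | out [-3,3] | prev [-3,0] | push {}
  [8] u=0 | in [-3,3] | out [-2,3] | ==
  [9] u=1 | in [-3,3] | out [-2,2] | ==
  [10] u=3 | in [-3,3] | out [-3,3] | ==

Converged values:
  [0] [-2,3]
  [1] [-2,2]
  [2] [-3,3]
  [3] [-3,3]
  [4] [-3,3]
  [5] [-2,3]
  [6] [-3,3]

[-2,3]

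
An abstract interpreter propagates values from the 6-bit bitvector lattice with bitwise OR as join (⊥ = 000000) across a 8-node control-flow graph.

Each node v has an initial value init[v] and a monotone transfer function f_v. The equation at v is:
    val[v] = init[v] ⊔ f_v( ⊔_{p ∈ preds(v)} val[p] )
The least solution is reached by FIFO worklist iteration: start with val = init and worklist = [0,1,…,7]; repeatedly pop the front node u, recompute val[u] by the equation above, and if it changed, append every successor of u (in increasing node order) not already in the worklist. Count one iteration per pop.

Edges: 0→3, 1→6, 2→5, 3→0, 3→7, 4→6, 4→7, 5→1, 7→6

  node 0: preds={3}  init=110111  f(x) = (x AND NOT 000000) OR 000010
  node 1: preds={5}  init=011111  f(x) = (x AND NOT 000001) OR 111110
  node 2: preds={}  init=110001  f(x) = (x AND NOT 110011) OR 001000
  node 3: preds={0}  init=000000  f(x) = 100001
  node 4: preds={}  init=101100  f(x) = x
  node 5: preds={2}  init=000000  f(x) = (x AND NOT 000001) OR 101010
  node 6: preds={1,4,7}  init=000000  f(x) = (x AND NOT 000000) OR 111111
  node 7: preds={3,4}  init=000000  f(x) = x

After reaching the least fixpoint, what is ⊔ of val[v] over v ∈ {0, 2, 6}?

Trace (11 dequeues):
  [1] u=0 | in 000000 | out 110111 | ==
  [2] u=1 | in 000000 | out 111111 | prev 011111 | push {}
  [3] u=2 | in 000000 | out 111001 | prev 110001 | push {}
  [4] u=3 | in 110111 | out 100001 | prev 000000 | push {0}
  [5] u=4 | in 000000 | out 101100 | ==
  [6] u=5 | in 111001 | out 111010 | prev 000000 | push {1}
  [7] u=6 | in 111111 | out 111111 | prev 000000 | push {}
  [8] u=7 | in 101101 | out 101101 | prev 000000 | push {6}
  [9] u=0 | in 100001 | out 110111 | ==
  [10] u=1 | in 111010 | out 111111 | ==
  [11] u=6 | in 111111 | out 111111 | ==

Converged values:
  [0] 110111
  [1] 111111
  [2] 111001
  [3] 100001
  [4] 101100
  [5] 111010
  [6] 111111
  [7] 101101

111111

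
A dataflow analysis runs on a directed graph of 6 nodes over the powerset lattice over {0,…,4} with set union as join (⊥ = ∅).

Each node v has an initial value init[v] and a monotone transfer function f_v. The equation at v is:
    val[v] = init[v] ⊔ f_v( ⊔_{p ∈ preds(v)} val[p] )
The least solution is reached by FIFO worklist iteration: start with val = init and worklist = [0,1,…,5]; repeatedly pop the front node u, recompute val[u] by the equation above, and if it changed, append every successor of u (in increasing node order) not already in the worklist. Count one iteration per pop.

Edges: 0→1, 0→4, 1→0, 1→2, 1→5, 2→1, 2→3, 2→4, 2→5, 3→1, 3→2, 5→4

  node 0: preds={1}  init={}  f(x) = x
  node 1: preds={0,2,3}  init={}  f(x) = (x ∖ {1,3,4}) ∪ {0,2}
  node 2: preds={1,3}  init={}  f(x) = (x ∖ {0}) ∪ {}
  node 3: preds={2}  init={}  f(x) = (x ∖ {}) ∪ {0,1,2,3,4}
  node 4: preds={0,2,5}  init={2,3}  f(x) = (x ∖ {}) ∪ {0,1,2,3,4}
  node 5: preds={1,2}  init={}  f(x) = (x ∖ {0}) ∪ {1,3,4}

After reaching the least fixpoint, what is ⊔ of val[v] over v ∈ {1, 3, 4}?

{0,1,2,3,4}

Trace (13 dequeues):
  [1] u=0 | in {} | out {} | ==
  [2] u=1 | in {} | out {0,2} | prev {} | push {0}
  [3] u=2 | in {0,2} | out {2} | prev {} | push {1}
  [4] u=3 | in {2} | out {0,1,2,3,4} | prev {} | push {2}
  [5] u=4 | in {2} | out {0,1,2,3,4} | prev {2,3} | push {}
  [6] u=5 | in {0,2} | out {1,2,3,4} | prev {} | push {4}
  [7] u=0 | in {0,2} | out {0,2} | prev {} | push {}
  [8] u=1 | in {0,1,2,3,4} | out {0,2} | ==
  [9] u=2 | in {0,1,2,3,4} | out {1,2,3,4} | prev {2} | push {1,3,5}
  [10] u=4 | in {0,1,2,3,4} | out {0,1,2,3,4} | ==
  [11] u=1 | in {0,1,2,3,4} | out {0,2} | ==
  [12] u=3 | in {1,2,3,4} | out {0,1,2,3,4} | ==
  [13] u=5 | in {0,1,2,3,4} | out {1,2,3,4} | ==

Converged values:
  [0] {0,2}
  [1] {0,2}
  [2] {1,2,3,4}
  [3] {0,1,2,3,4}
  [4] {0,1,2,3,4}
  [5] {1,2,3,4}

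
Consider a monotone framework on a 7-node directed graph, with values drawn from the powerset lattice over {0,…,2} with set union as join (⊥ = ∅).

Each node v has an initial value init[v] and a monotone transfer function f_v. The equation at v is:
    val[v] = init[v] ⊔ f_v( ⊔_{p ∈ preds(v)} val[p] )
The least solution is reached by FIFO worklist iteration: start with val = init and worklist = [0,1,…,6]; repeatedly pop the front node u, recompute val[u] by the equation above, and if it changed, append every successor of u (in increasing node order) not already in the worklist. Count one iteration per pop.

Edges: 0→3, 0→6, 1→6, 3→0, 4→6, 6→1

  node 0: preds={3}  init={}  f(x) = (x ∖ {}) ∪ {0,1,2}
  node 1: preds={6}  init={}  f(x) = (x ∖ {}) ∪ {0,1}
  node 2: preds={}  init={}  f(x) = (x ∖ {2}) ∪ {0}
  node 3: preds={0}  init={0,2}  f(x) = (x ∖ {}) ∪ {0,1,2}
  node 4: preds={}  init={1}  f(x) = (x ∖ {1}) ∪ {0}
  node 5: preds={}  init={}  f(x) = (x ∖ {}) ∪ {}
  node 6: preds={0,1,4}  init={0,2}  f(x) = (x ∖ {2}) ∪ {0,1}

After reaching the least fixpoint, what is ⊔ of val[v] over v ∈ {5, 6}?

Worklist (9 pops):
  #1 pop 0: in={0,2} → {0,1,2} (was {}); enqueue []
  #2 pop 1: in={0,2} → {0,1,2} (was {}); enqueue []
  #3 pop 2: in={} → {0} (was {}); enqueue []
  #4 pop 3: in={0,1,2} → {0,1,2} (was {0,2}); enqueue [0]
  #5 pop 4: in={} → {0,1} (was {1}); enqueue []
  #6 pop 5: in={} → {} (no change)
  #7 pop 6: in={0,1,2} → {0,1,2} (was {0,2}); enqueue [1]
  #8 pop 0: in={0,1,2} → {0,1,2} (no change)
  #9 pop 1: in={0,1,2} → {0,1,2} (no change)

Fixpoint:
  val[0] = {0,1,2}
  val[1] = {0,1,2}
  val[2] = {0}
  val[3] = {0,1,2}
  val[4] = {0,1}
  val[5] = {}
  val[6] = {0,1,2}

{0,1,2}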